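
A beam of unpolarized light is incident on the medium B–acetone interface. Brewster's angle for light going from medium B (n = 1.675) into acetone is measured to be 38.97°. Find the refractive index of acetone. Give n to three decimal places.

At Brewster's angle, tan θ_B = n₂/n₁ with n₁ on the incident side (medium B) and n₂ on the transmitted side (acetone).
n₂ = n₁ tan θ_B = 1.675 × tan 38.97° = 1.355.

n ≈ 1.355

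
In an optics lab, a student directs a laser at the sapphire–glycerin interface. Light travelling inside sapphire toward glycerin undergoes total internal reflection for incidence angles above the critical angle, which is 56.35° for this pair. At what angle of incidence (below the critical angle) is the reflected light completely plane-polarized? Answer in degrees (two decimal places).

θ_B ≈ 39.78°

sin θ_c = n₂/n₁, so n₂/n₁ = sin 56.35° = 0.8324.
Brewster: tan θ_B = n₂/n₁ = 0.8324.
θ_B = arctan(0.8324) = 39.78°.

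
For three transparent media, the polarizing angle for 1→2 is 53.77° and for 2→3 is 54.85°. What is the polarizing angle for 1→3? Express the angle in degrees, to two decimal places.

θ_B ≈ 62.71°

n₂/n₁ = tan 53.77° = 1.3648 and n₃/n₂ = tan 54.85° = 1.4202.
Multiplying, n₃/n₁ = 1.3648 × 1.4202 = 1.9384, and θ_B(1→3) = arctan 1.9384 = 62.71°.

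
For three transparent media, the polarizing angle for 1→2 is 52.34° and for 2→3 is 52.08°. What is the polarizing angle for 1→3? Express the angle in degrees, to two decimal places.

θ_B ≈ 58.98°

tan θ_B(1→2) = n₂/n₁ = tan 52.34° = 1.2957.
tan θ_B(2→3) = n₃/n₂ = tan 52.08° = 1.2836.
So n₃/n₁ = (n₂/n₁)(n₃/n₂) = 1.2957 × 1.2836 = 1.6632.
θ_B(1→3) = arctan(1.6632) = 58.98°.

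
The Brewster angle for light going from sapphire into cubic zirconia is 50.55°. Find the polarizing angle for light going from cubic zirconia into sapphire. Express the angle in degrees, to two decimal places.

θ_B' ≈ 39.45°

Reversing the direction swaps n₁ and n₂, so tan θ_B' = 1/tan θ_B and θ_B' = 90° − θ_B.
Hence θ_B' = 90° − 50.55° = 39.45°.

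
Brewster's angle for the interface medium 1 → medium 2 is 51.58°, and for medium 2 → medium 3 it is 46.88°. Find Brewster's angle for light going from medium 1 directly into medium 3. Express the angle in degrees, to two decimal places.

n₂/n₁ = tan 51.58° = 1.2608 and n₃/n₂ = tan 46.88° = 1.0679.
n₃/n₁ = 1.3464. Then tan θ_B(1→3) = n₃/n₁, so θ_B(1→3) = arctan(1.3464) = 53.40°.

θ_B ≈ 53.40°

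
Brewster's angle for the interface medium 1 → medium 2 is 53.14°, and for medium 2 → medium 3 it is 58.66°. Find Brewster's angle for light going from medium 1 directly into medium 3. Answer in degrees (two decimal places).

tan θ_B(1→2) = n₂/n₁ = tan 53.14° = 1.3338.
tan θ_B(2→3) = n₃/n₂ = tan 58.66° = 1.6421.
Multiplying, n₃/n₁ = 1.3338 × 1.6421 = 2.1903, and θ_B(1→3) = arctan 2.1903 = 65.46°.

θ_B ≈ 65.46°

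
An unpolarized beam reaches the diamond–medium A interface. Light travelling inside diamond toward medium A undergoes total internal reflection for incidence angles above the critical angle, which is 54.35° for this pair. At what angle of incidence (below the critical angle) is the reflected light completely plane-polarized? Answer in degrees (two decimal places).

θ_B ≈ 39.10°

At the critical angle sin θ_c = n₂/n₁, giving n₂/n₁ = sin 54.35° = 0.8126.
Then tan θ_B = n₂/n₁ = 0.8126, so θ_B = arctan 0.8126 = 39.10°.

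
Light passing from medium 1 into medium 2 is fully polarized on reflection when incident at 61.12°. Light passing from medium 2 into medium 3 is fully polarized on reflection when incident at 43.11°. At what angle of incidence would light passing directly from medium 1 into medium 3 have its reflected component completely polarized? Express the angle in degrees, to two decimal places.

θ_B ≈ 59.49°

n₂/n₁ = tan 61.12° = 1.8130 and n₃/n₂ = tan 43.11° = 0.9361.
Multiplying, n₃/n₁ = 1.8130 × 0.9361 = 1.6972, and θ_B(1→3) = arctan 1.6972 = 59.49°.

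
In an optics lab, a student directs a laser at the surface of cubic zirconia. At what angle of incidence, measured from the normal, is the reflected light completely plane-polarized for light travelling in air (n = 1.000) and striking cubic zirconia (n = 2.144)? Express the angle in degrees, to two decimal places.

The reflected p-component vanishes when tan θ_B = n₂/n₁.
Brewster's condition: tan θ_B = n₂/n₁ = 2.144/1.000 = 2.1440.
θ_B = arctan(2.1440) = 64.99°.

θ_B ≈ 64.99°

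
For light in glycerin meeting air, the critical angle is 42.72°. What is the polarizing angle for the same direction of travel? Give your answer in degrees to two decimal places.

θ_B ≈ 34.15°

sin θ_c = n₂/n₁, so n₂/n₁ = sin 42.72° = 0.6784.
Brewster: tan θ_B = n₂/n₁ = 0.6784.
θ_B = arctan(0.6784) = 34.15°.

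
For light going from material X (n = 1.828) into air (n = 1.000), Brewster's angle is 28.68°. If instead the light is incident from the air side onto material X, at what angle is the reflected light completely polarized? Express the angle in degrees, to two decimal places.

θ_B' ≈ 61.32°

Reversing the direction swaps n₁ and n₂, so tan θ_B' = 1/tan θ_B and θ_B' = 90° − θ_B.
Hence θ_B' = 90° − 28.68° = 61.32°.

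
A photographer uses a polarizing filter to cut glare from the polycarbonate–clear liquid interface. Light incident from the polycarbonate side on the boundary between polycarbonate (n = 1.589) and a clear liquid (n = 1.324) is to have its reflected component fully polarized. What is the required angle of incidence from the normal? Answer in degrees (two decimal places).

Here n₂/n₁ = 1.324/1.589 = 0.8332, and Brewster's law gives tan θ_B = n₂/n₁. Taking the arctangent, θ_B = 39.80°.

θ_B ≈ 39.80°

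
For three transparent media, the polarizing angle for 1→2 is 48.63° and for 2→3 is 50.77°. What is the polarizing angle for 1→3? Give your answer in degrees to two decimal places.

n₂/n₁ = tan 48.63° = 1.1355 and n₃/n₂ = tan 50.77° = 1.2248.
So n₃/n₁ = (n₂/n₁)(n₃/n₂) = 1.1355 × 1.2248 = 1.3907.
θ_B(1→3) = arctan(1.3907) = 54.28°.

θ_B ≈ 54.28°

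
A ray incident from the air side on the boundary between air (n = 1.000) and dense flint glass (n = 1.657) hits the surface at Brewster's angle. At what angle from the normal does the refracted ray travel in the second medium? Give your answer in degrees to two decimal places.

θ_t ≈ 31.11°

First find Brewster's angle: tan θ_B = 1.657/1.000 = 1.6570, giving θ_B = 58.89°.
Since θ_B + θ_t = 90° at Brewster incidence, θ_t = 90° − 58.89° = 31.11°.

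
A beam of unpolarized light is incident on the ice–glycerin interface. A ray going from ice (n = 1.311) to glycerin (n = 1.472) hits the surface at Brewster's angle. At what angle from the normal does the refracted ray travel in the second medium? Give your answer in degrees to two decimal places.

θ_B = arctan(n₂/n₁) = arctan(1.472/1.311) = 48.31°.
At Brewster's angle the reflected and refracted rays are perpendicular, so θ_t = 90° − θ_B = 90° − 48.31° = 41.69°.

θ_t ≈ 41.69°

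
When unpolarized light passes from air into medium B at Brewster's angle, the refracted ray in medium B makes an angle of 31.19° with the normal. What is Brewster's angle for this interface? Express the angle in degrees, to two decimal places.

θ_B ≈ 58.81°

Since the reflected and refracted rays are at right angles at the polarizing angle, θ_B + θ_t = 90°.
So θ_B = 90° − θ_t = 90° − 31.19° = 58.81°.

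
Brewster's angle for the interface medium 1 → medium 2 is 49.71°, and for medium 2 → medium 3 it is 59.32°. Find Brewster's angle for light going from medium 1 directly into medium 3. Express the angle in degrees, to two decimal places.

θ_B ≈ 63.30°

tan θ_B(1→2) = n₂/n₁ = tan 49.71° = 1.1796.
tan θ_B(2→3) = n₃/n₂ = tan 59.32° = 1.6855.
So n₃/n₁ = (n₂/n₁)(n₃/n₂) = 1.1796 × 1.6855 = 1.9882.
θ_B(1→3) = arctan(1.9882) = 63.30°.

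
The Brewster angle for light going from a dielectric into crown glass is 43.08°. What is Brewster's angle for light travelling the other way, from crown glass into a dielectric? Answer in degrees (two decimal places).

The two Brewster angles are complementary: θ_B' = 90° − θ_B = 90° − 43.08° = 46.92°.

θ_B' ≈ 46.92°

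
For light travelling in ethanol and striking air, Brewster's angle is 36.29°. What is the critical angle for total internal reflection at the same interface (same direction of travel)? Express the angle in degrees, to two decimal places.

θ_c ≈ 47.25°

From Brewster, n₂/n₁ = tan θ_B = tan 36.29° = 0.7343.
Then sin θ_c = n₂/n₁ = 0.7343, so θ_c = arcsin 0.7343 = 47.25°.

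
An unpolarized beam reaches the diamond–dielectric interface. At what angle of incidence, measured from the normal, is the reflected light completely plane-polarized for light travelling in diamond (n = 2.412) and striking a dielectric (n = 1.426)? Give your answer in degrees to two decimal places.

θ_B ≈ 30.59°

Brewster's condition: tan θ_B = n₂/n₁ = 1.426/2.412 = 0.5912. Taking the arctangent, θ_B = 30.59°.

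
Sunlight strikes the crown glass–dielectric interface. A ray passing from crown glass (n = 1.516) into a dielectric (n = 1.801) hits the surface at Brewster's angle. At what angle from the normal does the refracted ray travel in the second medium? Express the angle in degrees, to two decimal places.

θ_t ≈ 40.09°

First find Brewster's angle: tan θ_B = 1.801/1.516 = 1.1880, giving θ_B = 49.91°.
Since θ_B + θ_t = 90° at Brewster incidence, θ_t = 90° − 49.91° = 40.09°.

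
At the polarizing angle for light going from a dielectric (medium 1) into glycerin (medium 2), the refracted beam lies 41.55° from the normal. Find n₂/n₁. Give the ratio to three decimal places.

n₂/n₁ ≈ 1.128

θ_B + θ_t = 90°, so θ_B = 90° − 41.55° = 48.45°.
tan θ_B = n₂/n₁, so n₂/n₁ = tan 48.45° = 1.128.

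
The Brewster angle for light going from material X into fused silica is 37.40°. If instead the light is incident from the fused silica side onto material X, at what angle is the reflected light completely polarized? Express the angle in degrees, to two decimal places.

tan θ_B' = n₁/n₂ = 1/tan θ_B, so θ_B' = 90° − θ_B.
θ_B' = 90° − 37.40° = 52.60°.

θ_B' ≈ 52.60°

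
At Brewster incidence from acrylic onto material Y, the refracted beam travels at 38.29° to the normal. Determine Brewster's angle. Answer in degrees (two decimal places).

Brewster's condition makes the reflected and refracted beams perpendicular: θ_B + θ_t = 90°.
So θ_B = 90° − θ_t = 90° − 38.29° = 51.71°.

θ_B ≈ 51.71°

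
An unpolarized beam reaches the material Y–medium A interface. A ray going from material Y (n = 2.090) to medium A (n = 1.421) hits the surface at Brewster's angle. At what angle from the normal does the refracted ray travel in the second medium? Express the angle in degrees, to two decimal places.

θ_B = arctan(n₂/n₁) = arctan(1.421/2.090) = 34.21°.
Since θ_B + θ_t = 90° at Brewster incidence, θ_t = 90° − 34.21° = 55.79°.

θ_t ≈ 55.79°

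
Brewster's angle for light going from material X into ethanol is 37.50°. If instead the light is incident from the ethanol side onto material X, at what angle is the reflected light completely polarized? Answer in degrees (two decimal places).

θ_B' ≈ 52.50°

tan θ_B' = n₁/n₂ = 1/tan θ_B, so θ_B' = 90° − θ_B.
θ_B' = 90° − 37.50° = 52.50°.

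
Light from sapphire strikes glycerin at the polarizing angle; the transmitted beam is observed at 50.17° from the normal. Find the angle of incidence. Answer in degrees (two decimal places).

θ_B ≈ 39.83°

Brewster's condition makes the reflected and refracted beams perpendicular: θ_B + θ_t = 90°.
So θ_B = 90° − θ_t = 90° − 50.17° = 39.83°.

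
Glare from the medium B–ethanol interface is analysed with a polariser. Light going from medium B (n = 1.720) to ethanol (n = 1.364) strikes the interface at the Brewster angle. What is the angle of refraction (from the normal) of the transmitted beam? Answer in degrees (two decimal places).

θ_t ≈ 51.58°

θ_B = arctan(n₂/n₁) = arctan(1.364/1.720) = 38.42°.
The refracted ray is perpendicular to the reflected ray, so θ_t = 90° − θ_B = 51.58°.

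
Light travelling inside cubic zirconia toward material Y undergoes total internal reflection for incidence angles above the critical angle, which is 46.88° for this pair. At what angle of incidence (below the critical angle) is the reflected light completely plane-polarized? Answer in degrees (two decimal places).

sin θ_c = n₂/n₁, so n₂/n₁ = sin 46.88° = 0.7299.
Brewster: tan θ_B = n₂/n₁ = 0.7299.
θ_B = arctan(0.7299) = 36.13°.

θ_B ≈ 36.13°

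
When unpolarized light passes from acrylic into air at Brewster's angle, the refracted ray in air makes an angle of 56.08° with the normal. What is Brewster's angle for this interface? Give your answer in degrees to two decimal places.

θ_B ≈ 33.92°

Since the reflected and refracted rays are at right angles at the polarizing angle, θ_B + θ_t = 90°.
θ_B = 90° − 56.08° = 33.92°.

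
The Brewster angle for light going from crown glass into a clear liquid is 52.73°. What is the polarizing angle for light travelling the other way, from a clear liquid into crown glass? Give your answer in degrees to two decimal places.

θ_B' ≈ 37.27°

tan θ_B' = n₁/n₂ = 1/tan θ_B, so θ_B' = 90° − θ_B.
θ_B' = 90° − 52.73° = 37.27°.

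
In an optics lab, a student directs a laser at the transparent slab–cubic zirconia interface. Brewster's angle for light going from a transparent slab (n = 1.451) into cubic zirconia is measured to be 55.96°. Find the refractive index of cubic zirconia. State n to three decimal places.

n ≈ 2.148

Brewster's law: tan θ_B = n₂/n₁ (light incident in a transparent slab, refracted into cubic zirconia).
n₂ = n₁ tan θ_B = 1.451 × tan 55.96° = 2.148.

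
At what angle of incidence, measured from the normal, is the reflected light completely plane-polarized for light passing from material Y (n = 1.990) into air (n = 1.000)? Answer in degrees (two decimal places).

At Brewster's angle the reflected and refracted rays are perpendicular, which with Snell's law gives tan θ_B = n₂/n₁.
tan θ_B = n₂/n₁ = 1.000/1.990 = 0.5025.
So θ_B = arctan 0.5025 = 26.68°.

θ_B ≈ 26.68°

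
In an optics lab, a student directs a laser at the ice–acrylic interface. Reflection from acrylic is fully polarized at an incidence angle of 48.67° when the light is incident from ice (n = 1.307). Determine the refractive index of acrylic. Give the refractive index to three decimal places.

n ≈ 1.486

Full polarization of the reflected beam means tan θ_B = n₂/n₁, where n₁ is the incident medium (ice).
n₂ = n₁ tan θ_B = 1.307 × tan 48.67° = 1.486.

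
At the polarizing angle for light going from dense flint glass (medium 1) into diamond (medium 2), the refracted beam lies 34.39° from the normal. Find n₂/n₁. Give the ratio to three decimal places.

n₂/n₁ ≈ 1.461

At Brewster incidence θ_B = 90° − θ_t = 90° − 34.39° = 55.61°.
Then n₂/n₁ = tan θ_B = tan 55.61° = 1.461.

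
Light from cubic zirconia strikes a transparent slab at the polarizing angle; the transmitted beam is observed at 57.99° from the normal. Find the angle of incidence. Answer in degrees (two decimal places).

θ_B ≈ 32.01°

At Brewster's angle the reflected and refracted rays are perpendicular, so θ_B + θ_t = 90°.
So θ_B = 90° − θ_t = 90° − 57.99° = 32.01°.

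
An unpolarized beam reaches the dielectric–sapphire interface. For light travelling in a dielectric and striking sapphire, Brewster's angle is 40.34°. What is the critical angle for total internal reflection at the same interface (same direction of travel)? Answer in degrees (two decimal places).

From Brewster, n₂/n₁ = tan θ_B = tan 40.34° = 0.8493.
Then sin θ_c = n₂/n₁ = 0.8493, so θ_c = arcsin 0.8493 = 58.13°.

θ_c ≈ 58.13°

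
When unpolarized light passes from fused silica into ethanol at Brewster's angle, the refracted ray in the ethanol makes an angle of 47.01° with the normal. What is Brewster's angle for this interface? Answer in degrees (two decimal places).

Since the reflected and refracted rays are at right angles at the polarizing angle, θ_B + θ_t = 90°.
So θ_B = 90° − θ_t = 90° − 47.01° = 42.99°.

θ_B ≈ 42.99°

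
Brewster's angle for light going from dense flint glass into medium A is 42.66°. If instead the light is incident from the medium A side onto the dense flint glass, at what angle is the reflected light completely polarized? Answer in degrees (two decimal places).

Reversing the direction swaps n₁ and n₂, so tan θ_B' = 1/tan θ_B and θ_B' = 90° − θ_B.
Hence θ_B' = 90° − 42.66° = 47.34°.

θ_B' ≈ 47.34°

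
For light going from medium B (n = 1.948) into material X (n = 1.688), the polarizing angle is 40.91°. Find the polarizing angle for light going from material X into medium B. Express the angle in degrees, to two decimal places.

Reversing the direction swaps n₁ and n₂, so tan θ_B' = 1/tan θ_B and θ_B' = 90° − θ_B.
Hence θ_B' = 90° − 40.91° = 49.09°.

θ_B' ≈ 49.09°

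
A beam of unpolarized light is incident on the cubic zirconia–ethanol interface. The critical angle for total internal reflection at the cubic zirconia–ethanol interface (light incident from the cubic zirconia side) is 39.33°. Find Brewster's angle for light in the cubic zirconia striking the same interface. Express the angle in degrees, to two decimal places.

θ_B ≈ 32.37°

sin θ_c = n₂/n₁, so n₂/n₁ = sin 39.33° = 0.6338.
Brewster: tan θ_B = n₂/n₁ = 0.6338.
θ_B = arctan(0.6338) = 32.37°.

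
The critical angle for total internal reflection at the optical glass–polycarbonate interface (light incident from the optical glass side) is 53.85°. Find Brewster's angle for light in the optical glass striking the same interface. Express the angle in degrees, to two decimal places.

n₂/n₁ = sin θ_c = sin 53.85° = 0.8075.
tan θ_B equals the same ratio, so θ_B = arctan(0.8075) = 38.92°.

θ_B ≈ 38.92°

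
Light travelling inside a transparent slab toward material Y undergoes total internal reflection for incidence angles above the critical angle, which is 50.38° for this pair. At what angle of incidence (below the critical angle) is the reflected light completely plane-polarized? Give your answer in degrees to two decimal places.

sin θ_c = n₂/n₁, so n₂/n₁ = sin 50.38° = 0.7703.
Brewster: tan θ_B = n₂/n₁ = 0.7703.
θ_B = arctan(0.7703) = 37.61°.

θ_B ≈ 37.61°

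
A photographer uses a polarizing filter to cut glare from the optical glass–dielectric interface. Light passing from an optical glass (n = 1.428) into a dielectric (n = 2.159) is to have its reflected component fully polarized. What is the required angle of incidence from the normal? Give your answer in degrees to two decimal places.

Here n₂/n₁ = 2.159/1.428 = 1.5119, and Brewster's law gives tan θ_B = n₂/n₁. Taking the arctangent, θ_B = 56.52°.

θ_B ≈ 56.52°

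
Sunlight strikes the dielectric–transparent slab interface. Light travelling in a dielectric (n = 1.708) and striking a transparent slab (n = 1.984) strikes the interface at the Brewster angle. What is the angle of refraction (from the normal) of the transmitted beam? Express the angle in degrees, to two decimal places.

θ_t ≈ 40.72°

tan θ_B = n₂/n₁ = 1.984/1.708 = 1.1616, so θ_B = 49.28°.
Since θ_B + θ_t = 90° at Brewster incidence, θ_t = 90° − 49.28° = 40.72°.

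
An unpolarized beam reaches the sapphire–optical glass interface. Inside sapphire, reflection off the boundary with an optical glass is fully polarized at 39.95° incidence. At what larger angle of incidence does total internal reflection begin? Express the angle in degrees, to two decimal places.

θ_c ≈ 56.89°

tan θ_B = n₂/n₁ = tan 39.95° = 0.8376.
Total internal reflection: sin θ_c = n₂/n₁ = 0.8376.
θ_c = arcsin(0.8376) = 56.89°.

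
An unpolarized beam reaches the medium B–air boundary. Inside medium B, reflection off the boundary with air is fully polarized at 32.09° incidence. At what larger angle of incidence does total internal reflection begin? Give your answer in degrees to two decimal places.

θ_c ≈ 38.83°

tan θ_B = n₂/n₁ = tan 32.09° = 0.6271.
Total internal reflection: sin θ_c = n₂/n₁ = 0.6271.
θ_c = arcsin(0.6271) = 38.83°.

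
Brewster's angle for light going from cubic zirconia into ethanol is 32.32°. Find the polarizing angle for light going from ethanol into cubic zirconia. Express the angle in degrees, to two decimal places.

Reversing the direction swaps n₁ and n₂, so tan θ_B' = 1/tan θ_B and θ_B' = 90° − θ_B.
Hence θ_B' = 90° − 32.32° = 57.68°.

θ_B' ≈ 57.68°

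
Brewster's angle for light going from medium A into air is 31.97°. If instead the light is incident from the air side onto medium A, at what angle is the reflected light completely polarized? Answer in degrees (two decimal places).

tan θ_B' = n₁/n₂ = 1/tan θ_B, so θ_B' = 90° − θ_B.
θ_B' = 90° − 31.97° = 58.03°.

θ_B' ≈ 58.03°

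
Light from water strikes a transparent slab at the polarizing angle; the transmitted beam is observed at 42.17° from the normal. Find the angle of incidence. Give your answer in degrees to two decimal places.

θ_B ≈ 47.83°

Since the reflected and refracted rays are at right angles at the polarizing angle, θ_B + θ_t = 90°.
θ_B = 90° − 42.17° = 47.83°.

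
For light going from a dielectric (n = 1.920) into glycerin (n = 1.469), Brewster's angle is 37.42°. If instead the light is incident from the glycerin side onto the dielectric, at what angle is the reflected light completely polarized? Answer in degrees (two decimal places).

θ_B' ≈ 52.58°

tan θ_B' = n₁/n₂ = 1/tan θ_B, so θ_B' = 90° − θ_B.
θ_B' = 90° − 37.42° = 52.58°.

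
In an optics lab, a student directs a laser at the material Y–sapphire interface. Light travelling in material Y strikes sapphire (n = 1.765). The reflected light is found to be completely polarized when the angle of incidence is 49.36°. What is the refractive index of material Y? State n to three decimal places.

n ≈ 1.515

Brewster's law: tan θ_B = n₂/n₁ (light incident in material Y, refracted into sapphire).
n₁ = n₂ / tan θ_B = 1.765 / tan 49.36° = 1.515.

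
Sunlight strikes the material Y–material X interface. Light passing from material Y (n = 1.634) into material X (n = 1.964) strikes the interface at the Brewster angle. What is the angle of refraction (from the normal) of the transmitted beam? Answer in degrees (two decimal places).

θ_B = arctan(n₂/n₁) = arctan(1.964/1.634) = 50.24°.
The refracted ray is perpendicular to the reflected ray, so θ_t = 90° − θ_B = 39.76°.

θ_t ≈ 39.76°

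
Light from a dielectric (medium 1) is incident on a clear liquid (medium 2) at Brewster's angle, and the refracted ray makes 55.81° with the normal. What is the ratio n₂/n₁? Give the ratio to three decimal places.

n₂/n₁ ≈ 0.679

θ_B + θ_t = 90°, so θ_B = 90° − 55.81° = 34.19°.
Then n₂/n₁ = tan θ_B = tan 34.19° = 0.679.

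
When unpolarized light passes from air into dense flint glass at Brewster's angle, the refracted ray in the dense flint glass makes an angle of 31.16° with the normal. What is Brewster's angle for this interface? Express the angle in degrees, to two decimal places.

Brewster's condition makes the reflected and refracted beams perpendicular: θ_B + θ_t = 90°.
θ_B = 90° − 31.16° = 58.84°.

θ_B ≈ 58.84°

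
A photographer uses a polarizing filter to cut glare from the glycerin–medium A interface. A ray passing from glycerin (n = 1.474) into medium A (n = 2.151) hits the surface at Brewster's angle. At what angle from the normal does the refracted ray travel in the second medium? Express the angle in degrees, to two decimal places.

θ_t ≈ 34.42°

tan θ_B = n₂/n₁ = 2.151/1.474 = 1.4593, so θ_B = 55.58°.
Since θ_B + θ_t = 90° at Brewster incidence, θ_t = 90° − 55.58° = 34.42°.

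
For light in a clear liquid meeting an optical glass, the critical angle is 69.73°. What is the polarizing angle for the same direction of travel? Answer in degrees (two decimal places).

θ_B ≈ 43.17°

At the critical angle sin θ_c = n₂/n₁, giving n₂/n₁ = sin 69.73° = 0.9381.
Then tan θ_B = n₂/n₁ = 0.9381, so θ_B = arctan 0.9381 = 43.17°.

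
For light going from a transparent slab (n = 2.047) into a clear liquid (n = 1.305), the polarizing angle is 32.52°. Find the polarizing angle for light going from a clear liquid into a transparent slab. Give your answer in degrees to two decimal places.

θ_B' ≈ 57.48°

Reversing the direction swaps n₁ and n₂, so tan θ_B' = 1/tan θ_B and θ_B' = 90° − θ_B.
Hence θ_B' = 90° − 32.52° = 57.48°.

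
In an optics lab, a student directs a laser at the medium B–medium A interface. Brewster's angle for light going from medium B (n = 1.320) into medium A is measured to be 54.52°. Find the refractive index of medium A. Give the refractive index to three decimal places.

At Brewster's angle, tan θ_B = n₂/n₁ with n₁ on the incident side (medium B) and n₂ on the transmitted side (medium A).
n₂ = n₁ tan θ_B = 1.320 × tan 54.52° = 1.852.

n ≈ 1.852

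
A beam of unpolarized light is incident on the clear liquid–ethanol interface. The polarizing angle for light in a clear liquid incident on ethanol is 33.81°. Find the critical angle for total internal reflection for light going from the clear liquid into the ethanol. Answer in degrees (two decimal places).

n₂/n₁ = tan 33.81° = 0.6697; the critical angle satisfies sin θ_c = n₂/n₁.
θ_c = arcsin(0.6697) = 42.04°.

θ_c ≈ 42.04°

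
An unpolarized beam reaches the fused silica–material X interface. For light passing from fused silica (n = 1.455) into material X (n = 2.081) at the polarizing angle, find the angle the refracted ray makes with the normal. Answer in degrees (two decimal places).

tan θ_B = n₂/n₁ = 2.081/1.455 = 1.4302, so θ_B = 55.04°.
At Brewster's angle the reflected and refracted rays are perpendicular, so θ_t = 90° − θ_B = 90° − 55.04° = 34.96°.

θ_t ≈ 34.96°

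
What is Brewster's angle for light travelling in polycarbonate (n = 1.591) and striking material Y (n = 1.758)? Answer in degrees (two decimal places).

At Brewster's angle the reflected and refracted rays are perpendicular, which with Snell's law gives tan θ_B = n₂/n₁.
Brewster's condition: tan θ_B = n₂/n₁ = 1.758/1.591 = 1.1050.
So θ_B = arctan 1.1050 = 47.85°.

θ_B ≈ 47.85°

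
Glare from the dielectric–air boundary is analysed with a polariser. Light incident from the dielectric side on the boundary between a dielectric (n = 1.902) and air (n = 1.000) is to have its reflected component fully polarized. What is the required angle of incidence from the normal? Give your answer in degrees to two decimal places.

θ_B ≈ 27.73°

The reflected p-component vanishes when tan θ_B = n₂/n₁.
Here n₂/n₁ = 1.000/1.902 = 0.5258, and Brewster's law gives tan θ_B = n₂/n₁.
θ_B = arctan(0.5258) = 27.73°.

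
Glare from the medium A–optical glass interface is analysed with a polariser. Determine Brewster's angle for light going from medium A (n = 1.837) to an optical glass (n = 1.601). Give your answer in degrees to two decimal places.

θ_B ≈ 41.07°

The reflected p-component vanishes when tan θ_B = n₂/n₁.
Here n₂/n₁ = 1.601/1.837 = 0.8715, and Brewster's law gives tan θ_B = n₂/n₁. Taking the arctangent, θ_B = 41.07°.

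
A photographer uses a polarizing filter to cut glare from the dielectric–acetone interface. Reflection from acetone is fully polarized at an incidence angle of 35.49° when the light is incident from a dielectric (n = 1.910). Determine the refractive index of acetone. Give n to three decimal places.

n ≈ 1.362

Full polarization of the reflected beam means tan θ_B = n₂/n₁, where n₁ is the incident medium (a dielectric).
n₂ = n₁ tan θ_B = 1.910 × tan 35.49° = 1.362.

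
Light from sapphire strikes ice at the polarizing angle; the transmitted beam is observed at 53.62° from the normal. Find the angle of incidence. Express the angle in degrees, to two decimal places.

θ_B ≈ 36.38°

Since the reflected and refracted rays are at right angles at the polarizing angle, θ_B + θ_t = 90°.
So θ_B = 90° − θ_t = 90° − 53.62° = 36.38°.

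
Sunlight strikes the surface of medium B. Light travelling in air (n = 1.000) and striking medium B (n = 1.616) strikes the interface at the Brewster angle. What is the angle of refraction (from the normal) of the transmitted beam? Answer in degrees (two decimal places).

First find Brewster's angle: tan θ_B = 1.616/1.000 = 1.6160, giving θ_B = 58.25°.
At Brewster's angle the reflected and refracted rays are perpendicular, so θ_t = 90° − θ_B = 90° − 58.25° = 31.75°.

θ_t ≈ 31.75°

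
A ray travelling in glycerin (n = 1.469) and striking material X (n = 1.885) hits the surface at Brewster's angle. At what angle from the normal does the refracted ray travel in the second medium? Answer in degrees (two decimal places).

θ_B = arctan(n₂/n₁) = arctan(1.885/1.469) = 52.07°.
At Brewster's angle the reflected and refracted rays are perpendicular, so θ_t = 90° − θ_B = 90° − 52.07° = 37.93°.

θ_t ≈ 37.93°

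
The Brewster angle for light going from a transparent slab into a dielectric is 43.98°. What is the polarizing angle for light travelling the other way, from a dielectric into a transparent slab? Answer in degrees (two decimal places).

θ_B' ≈ 46.02°

Reversing the direction swaps n₁ and n₂, so tan θ_B' = 1/tan θ_B and θ_B' = 90° − θ_B.
Hence θ_B' = 90° − 43.98° = 46.02°.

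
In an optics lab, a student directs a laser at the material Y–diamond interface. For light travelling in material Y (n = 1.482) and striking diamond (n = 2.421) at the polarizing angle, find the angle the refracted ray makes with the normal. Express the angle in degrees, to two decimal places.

θ_t ≈ 31.47°

First find Brewster's angle: tan θ_B = 2.421/1.482 = 1.6336, giving θ_B = 58.53°.
Since θ_B + θ_t = 90° at Brewster incidence, θ_t = 90° − 58.53° = 31.47°.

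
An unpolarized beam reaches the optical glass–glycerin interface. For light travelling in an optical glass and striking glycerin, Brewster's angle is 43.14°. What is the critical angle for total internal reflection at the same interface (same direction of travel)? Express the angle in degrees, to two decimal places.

θ_c ≈ 69.57°

From Brewster, n₂/n₁ = tan θ_B = tan 43.14° = 0.9371.
Then sin θ_c = n₂/n₁ = 0.9371, so θ_c = arcsin 0.9371 = 69.57°.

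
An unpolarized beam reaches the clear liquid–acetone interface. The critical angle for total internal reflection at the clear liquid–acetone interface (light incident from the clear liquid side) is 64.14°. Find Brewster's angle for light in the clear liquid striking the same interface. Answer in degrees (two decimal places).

θ_B ≈ 41.98°

At the critical angle sin θ_c = n₂/n₁, giving n₂/n₁ = sin 64.14° = 0.8999.
Then tan θ_B = n₂/n₁ = 0.8999, so θ_B = arctan 0.8999 = 41.98°.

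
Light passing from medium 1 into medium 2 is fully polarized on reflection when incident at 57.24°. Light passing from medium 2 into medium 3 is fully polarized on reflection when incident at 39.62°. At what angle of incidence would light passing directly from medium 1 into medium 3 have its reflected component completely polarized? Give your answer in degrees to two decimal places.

θ_B ≈ 52.14°

n₂/n₁ = tan 57.24° = 1.5541 and n₃/n₂ = tan 39.62° = 0.8279.
Multiplying, n₃/n₁ = 1.5541 × 0.8279 = 1.2866, and θ_B(1→3) = arctan 1.2866 = 52.14°.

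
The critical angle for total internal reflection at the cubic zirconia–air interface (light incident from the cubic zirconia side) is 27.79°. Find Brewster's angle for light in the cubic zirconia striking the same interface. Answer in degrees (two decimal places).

θ_B ≈ 25.00°

n₂/n₁ = sin θ_c = sin 27.79° = 0.4662.
tan θ_B equals the same ratio, so θ_B = arctan(0.4662) = 25.00°.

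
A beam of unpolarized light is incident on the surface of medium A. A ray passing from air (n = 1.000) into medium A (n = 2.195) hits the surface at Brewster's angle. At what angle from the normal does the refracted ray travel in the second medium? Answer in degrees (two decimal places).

θ_t ≈ 24.49°

tan θ_B = n₂/n₁ = 2.195/1.000 = 2.1950, so θ_B = 65.51°.
Since θ_B + θ_t = 90° at Brewster incidence, θ_t = 90° − 65.51° = 24.49°.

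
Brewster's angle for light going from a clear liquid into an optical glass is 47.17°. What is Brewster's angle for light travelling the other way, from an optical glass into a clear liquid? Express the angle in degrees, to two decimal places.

θ_B' ≈ 42.83°

The two Brewster angles are complementary: θ_B' = 90° − θ_B = 90° − 47.17° = 42.83°.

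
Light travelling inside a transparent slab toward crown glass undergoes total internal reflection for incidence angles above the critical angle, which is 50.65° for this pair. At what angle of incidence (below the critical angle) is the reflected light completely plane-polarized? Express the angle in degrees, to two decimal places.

θ_B ≈ 37.71°

sin θ_c = n₂/n₁, so n₂/n₁ = sin 50.65° = 0.7733.
Brewster: tan θ_B = n₂/n₁ = 0.7733.
θ_B = arctan(0.7733) = 37.71°.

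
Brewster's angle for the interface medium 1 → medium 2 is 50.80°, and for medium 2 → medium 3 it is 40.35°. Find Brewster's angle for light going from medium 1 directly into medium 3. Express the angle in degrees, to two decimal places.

θ_B ≈ 46.17°

tan θ_B(1→2) = n₂/n₁ = tan 50.80° = 1.2261.
tan θ_B(2→3) = n₃/n₂ = tan 40.35° = 0.8496.
n₃/n₁ = 1.0417. Then tan θ_B(1→3) = n₃/n₁, so θ_B(1→3) = arctan(1.0417) = 46.17°.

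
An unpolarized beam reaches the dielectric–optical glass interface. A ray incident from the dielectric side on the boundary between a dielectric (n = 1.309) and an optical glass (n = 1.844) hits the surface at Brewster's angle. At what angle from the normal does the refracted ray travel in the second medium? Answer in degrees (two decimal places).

θ_t ≈ 35.37°

First find Brewster's angle: tan θ_B = 1.844/1.309 = 1.4087, giving θ_B = 54.63°.
Since θ_B + θ_t = 90° at Brewster incidence, θ_t = 90° − 54.63° = 35.37°.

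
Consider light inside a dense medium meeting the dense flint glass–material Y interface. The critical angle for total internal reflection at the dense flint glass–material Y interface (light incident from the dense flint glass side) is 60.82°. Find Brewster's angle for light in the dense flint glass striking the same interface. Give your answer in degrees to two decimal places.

n₂/n₁ = sin θ_c = sin 60.82° = 0.8731.
tan θ_B equals the same ratio, so θ_B = arctan(0.8731) = 41.12°.

θ_B ≈ 41.12°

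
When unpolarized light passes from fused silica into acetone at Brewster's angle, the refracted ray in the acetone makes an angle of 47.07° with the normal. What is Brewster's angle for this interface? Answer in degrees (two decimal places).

θ_B ≈ 42.93°

Brewster's condition makes the reflected and refracted beams perpendicular: θ_B + θ_t = 90°.
So θ_B = 90° − θ_t = 90° − 47.07° = 42.93°.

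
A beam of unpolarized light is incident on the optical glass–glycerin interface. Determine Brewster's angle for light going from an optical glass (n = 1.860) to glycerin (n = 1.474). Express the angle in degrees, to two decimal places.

θ_B ≈ 38.40°

Brewster's condition: tan θ_B = n₂/n₁ = 1.474/1.860 = 0.7925. Taking the arctangent, θ_B = 38.40°.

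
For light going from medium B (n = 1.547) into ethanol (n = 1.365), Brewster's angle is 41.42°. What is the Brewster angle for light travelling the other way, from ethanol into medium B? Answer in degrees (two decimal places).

θ_B' ≈ 48.58°

tan θ_B' = n₁/n₂ = 1/tan θ_B, so θ_B' = 90° − θ_B.
θ_B' = 90° − 41.42° = 48.58°.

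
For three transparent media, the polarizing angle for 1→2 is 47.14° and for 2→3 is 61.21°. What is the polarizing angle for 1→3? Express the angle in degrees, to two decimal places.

Each Brewster angle gives a ratio: n₂/n₁ = tan 47.14° = 1.0776, n₃/n₂ = tan 61.21° = 1.8197.
So n₃/n₁ = (n₂/n₁)(n₃/n₂) = 1.0776 × 1.8197 = 1.9610.
θ_B(1→3) = arctan(1.9610) = 62.98°.

θ_B ≈ 62.98°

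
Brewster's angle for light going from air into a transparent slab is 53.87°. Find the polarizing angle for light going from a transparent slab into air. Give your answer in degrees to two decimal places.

tan θ_B' = n₁/n₂ = 1/tan θ_B, so θ_B' = 90° − θ_B.
θ_B' = 90° − 53.87° = 36.13°.

θ_B' ≈ 36.13°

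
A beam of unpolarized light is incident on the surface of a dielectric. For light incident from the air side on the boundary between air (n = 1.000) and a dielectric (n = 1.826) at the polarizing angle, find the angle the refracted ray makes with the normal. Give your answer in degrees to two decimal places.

θ_t ≈ 28.71°

θ_B = arctan(n₂/n₁) = arctan(1.826/1.000) = 61.29°.
At Brewster's angle the reflected and refracted rays are perpendicular, so θ_t = 90° − θ_B = 90° − 61.29° = 28.71°.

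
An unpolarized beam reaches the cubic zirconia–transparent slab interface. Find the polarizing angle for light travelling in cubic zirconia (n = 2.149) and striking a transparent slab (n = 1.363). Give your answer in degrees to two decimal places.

Brewster's condition: tan θ_B = n₂/n₁ = 1.363/2.149 = 0.6342.
θ_B = arctan(0.6342) = 32.38°.

θ_B ≈ 32.38°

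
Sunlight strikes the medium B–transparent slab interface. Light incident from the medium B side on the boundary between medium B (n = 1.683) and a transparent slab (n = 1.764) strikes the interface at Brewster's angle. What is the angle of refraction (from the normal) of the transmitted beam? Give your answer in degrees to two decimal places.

θ_B = arctan(n₂/n₁) = arctan(1.764/1.683) = 46.35°.
The refracted ray is perpendicular to the reflected ray, so θ_t = 90° − θ_B = 43.65°.

θ_t ≈ 43.65°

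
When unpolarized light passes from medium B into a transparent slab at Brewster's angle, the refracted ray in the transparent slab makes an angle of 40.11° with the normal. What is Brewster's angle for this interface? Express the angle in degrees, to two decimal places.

θ_B ≈ 49.89°

Since the reflected and refracted rays are at right angles at the polarizing angle, θ_B + θ_t = 90°.
So θ_B = 90° − θ_t = 90° − 40.11° = 49.89°.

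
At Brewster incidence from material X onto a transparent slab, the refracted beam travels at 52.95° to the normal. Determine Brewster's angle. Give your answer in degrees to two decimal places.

θ_B ≈ 37.05°

Brewster's condition makes the reflected and refracted beams perpendicular: θ_B + θ_t = 90°.
So θ_B = 90° − θ_t = 90° − 52.95° = 37.05°.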